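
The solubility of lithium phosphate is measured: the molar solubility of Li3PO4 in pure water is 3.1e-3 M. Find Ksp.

Li3PO4(s) <=> 3 Li^+ + PO4^3-
With molar solubility s: [Li^+] = 3s, [PO4^3-] = s.
Ksp = [Li^+]^3[PO4^3-]
Ksp = (3s)^3s = 27s^4
Ksp = 27 × (3.1 × 10^-3)^4 = 2.5 × 10^-9

Ksp = 2.5 × 10^-9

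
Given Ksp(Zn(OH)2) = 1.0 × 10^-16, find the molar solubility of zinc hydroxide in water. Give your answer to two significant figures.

Zn(OH)2(s) <=> Zn^2+ + 2 OH^-
Ksp = [Zn^2+][OH^-]^2
If s mol/L of Zn(OH)2 dissolves, [Zn^2+] = s and [OH^-] = 2s.
So Ksp = s × (2s)^2 = 4s^3
Solving, s = (1.0 × 10^-16/4)^(1/3) = 2.9 × 10^-6 M

s = 2.9e-6 M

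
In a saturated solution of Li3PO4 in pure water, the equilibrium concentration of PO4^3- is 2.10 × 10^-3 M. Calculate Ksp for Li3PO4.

Li3PO4(s) ⇌ 3 Li^+ + PO4^3-
Stoichiometry gives [Li^+] = (3/1)[PO4^3-] = 6.300 × 10^-3 M.
Ksp = [Li^+]^3[PO4^3-]
Ksp = (6.300 × 10^-3)^3 × 2.10 x 10^-3 = 5.25 × 10^-10

5.25e-10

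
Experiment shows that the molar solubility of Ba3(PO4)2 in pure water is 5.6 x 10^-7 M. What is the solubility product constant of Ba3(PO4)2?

Ba3(PO4)2(s) <=> 3 Ba^2+(aq) + 2 PO4^3-(aq)
For each mole of Ba3(PO4)2 that dissolves: [Ba^2+] = 3s, [PO4^3-] = 2s.
Ksp = [Ba^2+]^3[PO4^3-]^2
So Ksp = (3s)^3 × (2s)^2 = 108s^5
With s = 5.6 × 10^-7: Ksp = 5.9 × 10^-30

5.9 × 10^-30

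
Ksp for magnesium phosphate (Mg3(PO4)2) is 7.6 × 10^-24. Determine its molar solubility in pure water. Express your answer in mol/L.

s = 9.3e-6 M

Mg3(PO4)2(s) <=> 3 Mg^2+ + 2 PO4^3-
Ksp = [Mg^2+]^3[PO4^3-]^2
Let s = molar solubility. Then [Mg^2+] = 3s and [PO4^3-] = 2s.
So Ksp = (3s)^3 × (2s)^2 = 108s^5
Solving, s = (7.6 × 10^-24/108)^(1/5) = 9.3 × 10^-6 M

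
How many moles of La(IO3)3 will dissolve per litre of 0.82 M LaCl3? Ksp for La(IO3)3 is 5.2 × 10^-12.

La(IO3)3(s) ⇌ La^3+ + 3 IO3^-
Ksp = [La^3+][IO3^-]^3
Let s be the molar solubility in this solution. [La^3+] = 0.82 + s ≈ 0.82, [IO3^-] = 3s (common-ion effect: La^3+ is already 0.82 M).
Ksp ≈ 0.82 × (3s)^3
s = 6.2 × 10^-5 M
Check: s = 6.2 × 10^-5 ≪ 0.82, so the approximation is valid.

s ≈ 6.2e-5 M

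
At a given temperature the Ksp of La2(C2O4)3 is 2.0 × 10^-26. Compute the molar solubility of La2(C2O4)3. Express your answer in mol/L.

s = 2.8 x 10^-6 M

La2(C2O4)3(s) <=> 2 La^3+ + 3 C2O4^2-
Ksp = [La^3+]^2[C2O4^2-]^3
Let s = molar solubility. Then [La^3+] = 2s and [C2O4^2-] = 3s.
Substituting: Ksp = (2s)^2(3s)^3 = 108s^5
Solving, s = (2.0 × 10^-26/108)^(1/5) = 2.8 x 10^-6 M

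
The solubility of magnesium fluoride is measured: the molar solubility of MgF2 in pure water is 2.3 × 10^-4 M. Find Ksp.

MgF2(s) ⇌ Mg^2+ + 2 F^-
For each mole of MgF2 that dissolves: [Mg^2+] = s, [F^-] = 2s.
Ksp = [Mg^2+][F^-]^2
So Ksp = s × (2s)^2 = 4s^3
Ksp = 4 × (2.3 x 10^-4)^3 = 4.9 x 10^-11

Ksp ≈ 4.9 x 10^-11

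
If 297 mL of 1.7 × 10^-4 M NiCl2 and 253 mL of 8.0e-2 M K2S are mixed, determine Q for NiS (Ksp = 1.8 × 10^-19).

Total volume = 297 + 253 = 550 mL.
[Ni^2+] = 1.7 x 10^-4 × (297/550) = 9.18 × 10^-5 M
[S^2-] = 8.0 × 10^-2 × (253/550) = 3.68 × 10^-2 M
NiS(s) ⇌ Ni^2+(aq) + S^2-(aq), so Q = [Ni^2+][S^2-]
Q = (9.18 × 10^-5)(3.68 x 10^-2) = 3.4 x 10^-6
Q > Ksp, so NiS will precipitate.

Q = 3.4 × 10^-6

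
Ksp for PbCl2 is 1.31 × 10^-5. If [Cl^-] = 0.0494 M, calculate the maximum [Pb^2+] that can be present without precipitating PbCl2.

PbCl2(s) ⇌ Pb^2+(aq) + 2 Cl^-(aq)
Ksp = [Pb^2+][Cl^-]^2
Precipitation begins when Q = Ksp. With [Cl^-] = 0.0494 M:
1.31 × 10^-5 = (0.0494)^2 × [Pb^2+]
[Pb^2+] = (1.31 × 10^-5 / 2.440 x 10^-3) = 5.37 × 10^-3 M

5.37 × 10^-3 M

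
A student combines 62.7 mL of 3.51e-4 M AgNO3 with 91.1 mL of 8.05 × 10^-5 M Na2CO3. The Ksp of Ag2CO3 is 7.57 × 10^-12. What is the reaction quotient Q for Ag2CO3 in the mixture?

Total volume = 62.7 + 91.1 = 153.8 mL.
[Ag^+] = 3.51 × 10^-4 × (62.7/153.8) = 1.431 x 10^-4 M
[CO3^2-] = 8.05 × 10^-5 × (91.1/153.8) = 4.768 × 10^-5 M
Ag2CO3(s) ⇌ 2 Ag^+(aq) + CO3^2-(aq), so Q = [Ag^+]^2[CO3^2-]
Q = (1.431 × 10^-4)^2(4.768 × 10^-5) = 9.76 × 10^-13
Q < Ksp, so no precipitate of Ag2CO3 forms.

Q ≈ 9.76e-13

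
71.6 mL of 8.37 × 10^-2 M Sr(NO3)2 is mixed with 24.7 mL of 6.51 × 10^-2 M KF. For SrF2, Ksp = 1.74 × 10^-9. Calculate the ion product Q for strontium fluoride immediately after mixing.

Total volume = 71.6 + 24.7 = 96.3 mL.
[Sr^2+] = 8.37 x 10^-2 × (71.6/96.3) = 6.223 x 10^-2 M
[F^-] = 6.51 × 10^-2 × (24.7/96.3) = 1.670 × 10^-2 M
SrF2(s) ⇌ Sr^2+ + 2 F^-, so Q = [Sr^2+][F^-]^2
Q = (6.223 × 10^-2)(1.670 × 10^-2)^2 = 1.74 × 10^-5
Q > Ksp, so SrF2 will precipitate.

1.74 × 10^-5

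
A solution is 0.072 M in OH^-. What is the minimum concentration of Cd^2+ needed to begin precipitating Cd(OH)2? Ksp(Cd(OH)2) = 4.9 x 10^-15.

Cd(OH)2(s) ⇌ Cd^2+ + 2 OH^-
Ksp = [Cd^2+][OH^-]^2
Precipitation begins when Q = Ksp. With [OH^-] = 0.072 M:
4.9 x 10^-15 = (0.072)^2 × [Cd^2+]
[Cd^2+] = (4.9 x 10^-15 / 5.18 × 10^-3) = 9.5 × 10^-13 M

[Cd^2+] = 9.5e-13 M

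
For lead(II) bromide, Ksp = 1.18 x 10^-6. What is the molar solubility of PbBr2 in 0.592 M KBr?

3.37 x 10^-6 M

PbBr2(s) <=> Pb^2+(aq) + 2 Br^-(aq)
Ksp = [Pb^2+][Br^-]^2
If s mol/L dissolves here, [Pb^2+] = s, [Br^-] = 0.592 + 2s ≈ 0.592 (Ksp is small, so little additional dissolves).
Ksp ≈ s × (0.592)^2
s = 3.37 x 10^-6 M
Check: 2s = 6.7 x 10^-6 ≪ 0.592, so the approximation is valid.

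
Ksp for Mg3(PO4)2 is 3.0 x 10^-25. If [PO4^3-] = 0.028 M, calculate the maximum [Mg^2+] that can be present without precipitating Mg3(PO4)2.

Mg3(PO4)2(s) <=> 3 Mg^2+(aq) + 2 PO4^3-(aq)
Ksp = [Mg^2+]^3[PO4^3-]^2
Precipitation begins when Q = Ksp. With [PO4^3-] = 0.028 M:
3.0 x 10^-25 = (0.028)^2 × [Mg^2+]^3
[Mg^2+] = (3.0 x 10^-25 / 7.84 x 10^-4)^(1/3) = 7.3 × 10^-8 M

7.3e-8 M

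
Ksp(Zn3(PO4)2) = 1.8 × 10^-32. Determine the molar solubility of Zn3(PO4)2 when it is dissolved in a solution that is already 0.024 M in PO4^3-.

s ≈ 1.0e-10 M

Zn3(PO4)2(s) ⇌ 3 Zn^2+ + 2 PO4^3-
Ksp = [Zn^2+]^3[PO4^3-]^2
Let s = moles of Zn3(PO4)2 that dissolve per litre. [Zn^2+] = 3s, [PO4^3-] = 0.024 + 2s ≈ 0.024 (since the PO4^3- already present dominates).
Ksp ≈ (3s)^3 × (0.024)^2
s = 1.0 x 10^-10 M
Check: 2s = 2.1 × 10^-10 ≪ 0.024, so the approximation is valid.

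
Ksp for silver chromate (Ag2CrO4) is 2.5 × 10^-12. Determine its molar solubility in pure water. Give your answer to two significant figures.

s ≈ 8.5 × 10^-5 M

Ag2CrO4(s) <=> 2 Ag^+(aq) + CrO4^2-(aq)
Ksp = [Ag^+]^2[CrO4^2-]
With molar solubility s: [Ag^+] = 2s, [CrO4^2-] = s.
So Ksp = (2s)^2 × s = 4s^3
Solving, s = (2.5 × 10^-12/4)^(1/3) = 8.5 × 10^-5 M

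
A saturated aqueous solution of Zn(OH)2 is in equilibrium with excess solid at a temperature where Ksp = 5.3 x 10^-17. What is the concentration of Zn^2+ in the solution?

2.4 × 10^-6 M

Zn(OH)2(s) ⇌ Zn^2+ + 2 OH^-
Ksp = [Zn^2+][OH^-]^2
If s mol/L of Zn(OH)2 dissolves, [Zn^2+] = s and [OH^-] = 2s.
So Ksp = s × (2s)^2 = 4s^3
s^3 = 5.3 x 10^-17 / 4, so s = 2.37 × 10^-6 M
[Zn^2+] = s = 2.4 × 10^-6 M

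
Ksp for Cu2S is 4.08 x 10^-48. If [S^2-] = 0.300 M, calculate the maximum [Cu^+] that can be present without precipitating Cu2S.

Cu2S(s) ⇌ 2 Cu^+ + S^2-
Ksp = [Cu^+]^2[S^2-]
Precipitation begins when Q = Ksp. With [S^2-] = 0.300 M:
4.08 x 10^-48 = (0.300) × [Cu^+]^2
[Cu^+] = (4.08 x 10^-48 / 3.00 x 10^-1)^(1/2) = 3.69 x 10^-24 M

[Cu^+] ≈ 3.69 × 10^-24 M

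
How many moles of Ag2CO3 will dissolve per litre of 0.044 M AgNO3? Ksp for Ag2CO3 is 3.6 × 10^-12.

Ag2CO3(s) <=> 2 Ag^+ + CO3^2-
Ksp = [Ag^+]^2[CO3^2-]
Let s be the molar solubility in this solution. [Ag^+] = 0.044 + 2s ≈ 0.044, [CO3^2-] = s (since Ag^+ from AgNO3 dominates).
Ksp ≈ (0.044)^2 × s
s = 1.9 x 10^-9 M
Check: 2s = 3.7 x 10^-9 ≪ 0.044, so the approximation is valid.

s = 1.9 x 10^-9 M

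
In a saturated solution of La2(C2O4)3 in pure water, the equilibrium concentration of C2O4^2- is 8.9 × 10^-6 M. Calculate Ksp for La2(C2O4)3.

La2(C2O4)3(s) ⇌ 2 La^3+ + 3 C2O4^2-
Stoichiometry gives [La^3+] = (2/3)[C2O4^2-] = 5.93 × 10^-6 M.
Ksp = [La^3+]^2[C2O4^2-]^3
Ksp = (5.93 × 10^-6)^2 × (8.9 x 10^-6)^3 = 2.5 x 10^-26

2.5e-26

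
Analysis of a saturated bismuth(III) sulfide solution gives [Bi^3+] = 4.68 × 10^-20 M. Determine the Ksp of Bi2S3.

Ksp ≈ 7.58 × 10^-97

Bi2S3(s) ⇌ 2 Bi^3+(aq) + 3 S^2-(aq)
Stoichiometry gives [S^2-] = (3/2)[Bi^3+] = 7.020 × 10^-20 M.
Ksp = [Bi^3+]^2[S^2-]^3
Ksp = (4.68 × 10^-20)^2 × (7.020 x 10^-20)^3 = 7.58 × 10^-97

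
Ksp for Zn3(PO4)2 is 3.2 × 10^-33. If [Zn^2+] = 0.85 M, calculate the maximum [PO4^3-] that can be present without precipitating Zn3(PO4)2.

Zn3(PO4)2(s) ⇌ 3 Zn^2+ + 2 PO4^3-
Ksp = [Zn^2+]^3[PO4^3-]^2
Precipitation begins when Q = Ksp. With [Zn^2+] = 0.85 M:
3.2 × 10^-33 = (0.85)^3 × [PO4^3-]^2
[PO4^3-] = (3.2 × 10^-33 / 6.14 × 10^-1)^(1/2) = 7.2 x 10^-17 M

[PO4^3-] ≈ 7.2e-17 M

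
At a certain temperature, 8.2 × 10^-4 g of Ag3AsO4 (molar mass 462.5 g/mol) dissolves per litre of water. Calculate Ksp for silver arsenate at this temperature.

Molar solubility s = (8.2 × 10^-4 g/L) / (462.5 g/mol) = 1.77 x 10^-6 M.
Ag3AsO4(s) <=> 3 Ag^+(aq) + AsO4^3-(aq)
For each mole of Ag3AsO4 that dissolves: [Ag^+] = 3s, [AsO4^3-] = s.
Ksp = [Ag^+]^3[AsO4^3-]
Substituting: Ksp = (3s)^3s = 27s^4
Ksp = 27 × (1.77 x 10^-6)^4 = 2.7 × 10^-22

2.7 × 10^-22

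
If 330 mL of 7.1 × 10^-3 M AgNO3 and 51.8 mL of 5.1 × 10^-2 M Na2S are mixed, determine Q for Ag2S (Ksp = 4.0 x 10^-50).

2.6 x 10^-7

Total volume = 330 + 51.8 = 381.8 mL.
[Ag^+] = 7.1 × 10^-3 × (330/381.8) = 6.14 × 10^-3 M
[S^2-] = 5.1 × 10^-2 × (51.8/381.8) = 6.92 × 10^-3 M
Ag2S(s) ⇌ 2 Ag^+ + S^2-, so Q = [Ag^+]^2[S^2-]
Q = (6.14 x 10^-3)^2(6.92 x 10^-3) = 2.6 × 10^-7
Q > Ksp, so Ag2S will precipitate.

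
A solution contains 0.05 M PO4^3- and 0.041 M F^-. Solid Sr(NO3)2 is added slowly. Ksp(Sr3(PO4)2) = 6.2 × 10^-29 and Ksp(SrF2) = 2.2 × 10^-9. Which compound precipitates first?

Each salt begins to precipitate when Q = Ksp, i.e. when [Sr^2+] reaches its threshold.
For Sr3(PO4)2: 6.2 × 10^-29 = (0.05)^2 × [Sr^2+]^3  ⇒  [Sr^2+] = 2.9 × 10^-9 M.
For SrF2: 2.2 × 10^-9 = (0.041)^2 × [Sr^2+]  ⇒  [Sr^2+] = 1.3 × 10^-6 M.
The salt with the lower threshold [Sr^2+] precipitates first: Sr3(PO4)2.

Sr3(PO4)2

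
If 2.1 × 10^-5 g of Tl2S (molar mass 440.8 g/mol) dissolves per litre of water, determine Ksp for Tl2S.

Ksp ≈ 4.3 × 10^-22

Molar solubility s = (2.1 x 10^-5 g/L) / (440.8 g/mol) = 4.76 × 10^-8 M.
Tl2S(s) ⇌ 2 Tl^+ + S^2-
If s mol/L of Tl2S dissolves, [Tl^+] = 2s and [S^2-] = s.
Ksp = [Tl^+]^2[S^2-]
So Ksp = (2s)^2 × s = 4s^3
Ksp = 4 × (4.76 x 10^-8)^3 = 4.3 × 10^-22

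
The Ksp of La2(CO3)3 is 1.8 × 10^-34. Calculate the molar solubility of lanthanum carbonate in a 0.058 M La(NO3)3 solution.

La2(CO3)3(s) ⇌ 2 La^3+(aq) + 3 CO3^2-(aq)
Ksp = [La^3+]^2[CO3^2-]^3
Let s = moles of La2(CO3)3 that dissolve per litre. [La^3+] = 0.058 + 2s ≈ 0.058, [CO3^2-] = 3s (Ksp is small, so little additional dissolves).
Ksp ≈ (0.058)^2 × (3s)^3
s = 1.3 × 10^-11 M
Check: 2s = 2.5 × 10^-11 ≪ 0.058, so the approximation is valid.

s ≈ 1.3e-11 M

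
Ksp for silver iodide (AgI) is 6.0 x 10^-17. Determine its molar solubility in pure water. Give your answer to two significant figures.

AgI(s) <=> Ag^+(aq) + I^-(aq)
Ksp = [Ag^+][I^-]
Let s = molar solubility. Then [Ag^+] = s and [I^-] = s.
Ksp = (s)(s) = s^2
s = √(6.0 x 10^-17) = 7.7 x 10^-9 M

s ≈ 7.7e-9 M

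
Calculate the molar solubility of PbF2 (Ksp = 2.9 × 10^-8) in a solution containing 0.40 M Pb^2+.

PbF2(s) ⇌ Pb^2+ + 2 F^-
Ksp = [Pb^2+][F^-]^2
Let s be the molar solubility in this solution. [Pb^2+] = 0.40 + s ≈ 0.40, [F^-] = 2s (common-ion effect: Pb^2+ is already 0.40 M).
Ksp ≈ 0.40 × (2s)^2
s = 1.3 × 10^-4 M
Check: s = 1.3 × 10^-4 ≪ 0.40, so the approximation is valid.

s ≈ 1.3 × 10^-4 M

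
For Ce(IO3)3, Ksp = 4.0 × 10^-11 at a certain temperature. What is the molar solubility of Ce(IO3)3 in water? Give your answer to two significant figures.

Ce(IO3)3(s) <=> Ce^3+(aq) + 3 IO3^-(aq)
Ksp = [Ce^3+][IO3^-]^3
If s mol/L of Ce(IO3)3 dissolves, [Ce^3+] = s and [IO3^-] = 3s.
So Ksp = s × (3s)^3 = 27s^4
s^4 = 4.0 × 10^-11 / 27, so s = 1.1 × 10^-3 M

s ≈ 1.1e-3 M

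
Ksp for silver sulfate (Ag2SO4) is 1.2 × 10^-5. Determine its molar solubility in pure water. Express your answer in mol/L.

s ≈ 0.014 M

Ag2SO4(s) <=> 2 Ag^+ + SO4^2-
Ksp = [Ag^+]^2[SO4^2-]
For each mole of Ag2SO4 that dissolves: [Ag^+] = 2s, [SO4^2-] = s.
So Ksp = (2s)^2 × s = 4s^3
Solving, s = (1.2 × 10^-5/4)^(1/3) = 1.4 x 10^-2 M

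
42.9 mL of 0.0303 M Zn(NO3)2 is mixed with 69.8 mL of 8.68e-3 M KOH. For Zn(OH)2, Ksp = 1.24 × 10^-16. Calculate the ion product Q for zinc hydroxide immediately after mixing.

Total volume = 42.9 + 69.8 = 112.7 mL.
[Zn^2+] = 3.03 × 10^-2 × (42.9/112.7) = 1.153 x 10^-2 M
[OH^-] = 8.68 × 10^-3 × (69.8/112.7) = 5.376 x 10^-3 M
Zn(OH)2(s) ⇌ Zn^2+(aq) + 2 OH^-(aq), so Q = [Zn^2+][OH^-]^2
Q = (1.153 × 10^-2)(5.376 × 10^-3)^2 = 3.33 × 10^-7
Q > Ksp, so Zn(OH)2 will precipitate.

Q ≈ 3.33 × 10^-7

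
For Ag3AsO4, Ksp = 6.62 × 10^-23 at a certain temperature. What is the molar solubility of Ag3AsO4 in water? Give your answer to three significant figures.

s = 1.25 x 10^-6 M

Ag3AsO4(s) ⇌ 3 Ag^+ + AsO4^3-
Ksp = [Ag^+]^3[AsO4^3-]
For each mole of Ag3AsO4 that dissolves: [Ag^+] = 3s, [AsO4^3-] = s.
Substituting: Ksp = (3s)^3s = 27s^4
Solving, s = (6.62 × 10^-23/27)^(1/4) = 1.25 x 10^-6 M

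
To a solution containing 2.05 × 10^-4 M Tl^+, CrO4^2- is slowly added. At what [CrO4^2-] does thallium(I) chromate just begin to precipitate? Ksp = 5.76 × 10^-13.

Tl2CrO4(s) <=> 2 Tl^+ + CrO4^2-
Ksp = [Tl^+]^2[CrO4^2-]
Precipitation begins when Q = Ksp. With [Tl^+] = 2.05 × 10^-4 M:
5.76 × 10^-13 = (2.05 × 10^-4)^2 × [CrO4^2-]
[CrO4^2-] = (5.76 × 10^-13 / 4.203 × 10^-8) = 1.37 × 10^-5 M

[CrO4^2-] ≈ 1.37 × 10^-5 M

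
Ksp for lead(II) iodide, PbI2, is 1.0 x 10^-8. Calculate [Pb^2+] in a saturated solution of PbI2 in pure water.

1.4e-3 M

PbI2(s) ⇌ Pb^2+ + 2 I^-
Ksp = [Pb^2+][I^-]^2
With molar solubility s: [Pb^2+] = s, [I^-] = 2s.
Substituting: Ksp = s(2s)^2 = 4s^3
s = (1.0 x 10^-8 / 4)^(1/3) = 1.36 × 10^-3 M
[Pb^2+] = s = 1.4 × 10^-3 M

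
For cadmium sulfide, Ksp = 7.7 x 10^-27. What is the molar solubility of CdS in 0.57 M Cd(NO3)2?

CdS(s) ⇌ Cd^2+(aq) + S^2-(aq)
Ksp = [Cd^2+][S^2-]
Let s be the molar solubility in this solution. [Cd^2+] = 0.57 + s ≈ 0.57, [S^2-] = s (Ksp is small, so little additional dissolves).
Ksp ≈ 0.57 × s
s = 1.4 x 10^-26 M
Check: s = 1.4 x 10^-26 ≪ 0.57, so the approximation is valid.

1.4e-26 M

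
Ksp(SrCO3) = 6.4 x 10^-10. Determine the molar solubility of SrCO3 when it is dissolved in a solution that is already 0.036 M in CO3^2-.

s = 1.8 × 10^-8 M

SrCO3(s) <=> Sr^2+(aq) + CO3^2-(aq)
Ksp = [Sr^2+][CO3^2-]
If s mol/L dissolves here, [Sr^2+] = s, [CO3^2-] = 0.036 + s ≈ 0.036 (common-ion effect: CO3^2- is already 0.036 M).
Ksp ≈ s × 0.036
s = 1.8 × 10^-8 M
Check: s = 1.8 × 10^-8 ≪ 0.036, so the approximation is valid.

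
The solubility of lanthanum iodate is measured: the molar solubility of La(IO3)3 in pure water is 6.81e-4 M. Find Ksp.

Ksp = 5.81 x 10^-12

La(IO3)3(s) <=> La^3+ + 3 IO3^-
Let s = molar solubility. Then [La^3+] = s and [IO3^-] = 3s.
Ksp = [La^3+][IO3^-]^3
So Ksp = s × (3s)^3 = 27s^4
With s = 6.81 × 10^-4: Ksp = 5.81 × 10^-12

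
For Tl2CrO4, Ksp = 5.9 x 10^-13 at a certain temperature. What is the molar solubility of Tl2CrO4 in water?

Tl2CrO4(s) ⇌ 2 Tl^+ + CrO4^2-
Ksp = [Tl^+]^2[CrO4^2-]
Let s = molar solubility. Then [Tl^+] = 2s and [CrO4^2-] = s.
Ksp = (2s)^2s = 4s^3
Solving, s = (5.9 x 10^-13/4)^(1/3) = 5.3 × 10^-5 M

5.3e-5 M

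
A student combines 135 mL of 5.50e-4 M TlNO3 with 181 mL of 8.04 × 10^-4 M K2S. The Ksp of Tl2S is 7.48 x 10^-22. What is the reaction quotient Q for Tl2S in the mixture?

Total volume = 135 + 181 = 316 mL.
[Tl^+] = 5.50 × 10^-4 × (135/316) = 2.350 × 10^-4 M
[S^2-] = 8.04 x 10^-4 × (181/316) = 4.605 × 10^-4 M
Tl2S(s) ⇌ 2 Tl^+ + S^2-, so Q = [Tl^+]^2[S^2-]
Q = (2.350 × 10^-4)^2(4.605 x 10^-4) = 2.54 x 10^-11
Q > Ksp, so Tl2S will precipitate.

Q ≈ 2.54 × 10^-11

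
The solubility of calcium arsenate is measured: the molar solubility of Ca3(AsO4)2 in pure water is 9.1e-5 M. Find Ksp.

Ca3(AsO4)2(s) <=> 3 Ca^2+ + 2 AsO4^3-
For each mole of Ca3(AsO4)2 that dissolves: [Ca^2+] = 3s, [AsO4^3-] = 2s.
Ksp = [Ca^2+]^3[AsO4^3-]^2
Substituting: Ksp = (3s)^3(2s)^2 = 108s^5
Ksp = 108 × (9.1 x 10^-5)^5 = 6.7 × 10^-19

Ksp ≈ 6.7e-19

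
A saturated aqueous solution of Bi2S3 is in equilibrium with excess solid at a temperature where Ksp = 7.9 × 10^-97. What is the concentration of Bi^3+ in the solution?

Bi2S3(s) <=> 2 Bi^3+(aq) + 3 S^2-(aq)
Ksp = [Bi^3+]^2[S^2-]^3
For each mole of Bi2S3 that dissolves: [Bi^3+] = 2s, [S^2-] = 3s.
So Ksp = (2s)^2 × (3s)^3 = 108s^5
s = (7.9 × 10^-97 / 108)^(1/5) = 2.36 × 10^-20 M
[Bi^3+] = 2s = 4.7 x 10^-20 M

[Bi^3+] ≈ 4.7e-20 M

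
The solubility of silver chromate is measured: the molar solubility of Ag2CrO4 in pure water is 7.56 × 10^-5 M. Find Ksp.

Ag2CrO4(s) ⇌ 2 Ag^+(aq) + CrO4^2-(aq)
With molar solubility s: [Ag^+] = 2s, [CrO4^2-] = s.
Ksp = [Ag^+]^2[CrO4^2-]
Ksp = (2s)^2s = 4s^3
With s = 7.56 × 10^-5: Ksp = 1.73 × 10^-12

Ksp ≈ 1.73 × 10^-12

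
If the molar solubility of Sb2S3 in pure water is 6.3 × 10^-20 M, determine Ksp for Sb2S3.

Sb2S3(s) <=> 2 Sb^3+(aq) + 3 S^2-(aq)
With molar solubility s: [Sb^3+] = 2s, [S^2-] = 3s.
Ksp = [Sb^3+]^2[S^2-]^3
Ksp = (2s)^2(3s)^3 = 108s^5
With s = 6.3 × 10^-20: Ksp = 1.1 × 10^-94

1.1 × 10^-94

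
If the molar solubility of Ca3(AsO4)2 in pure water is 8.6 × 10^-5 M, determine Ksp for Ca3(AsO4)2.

5.1 × 10^-19

Ca3(AsO4)2(s) ⇌ 3 Ca^2+ + 2 AsO4^3-
For each mole of Ca3(AsO4)2 that dissolves: [Ca^2+] = 3s, [AsO4^3-] = 2s.
Ksp = [Ca^2+]^3[AsO4^3-]^2
Substituting: Ksp = (3s)^3(2s)^2 = 108s^5
Ksp = 108 × (8.6 x 10^-5)^5 = 5.1 × 10^-19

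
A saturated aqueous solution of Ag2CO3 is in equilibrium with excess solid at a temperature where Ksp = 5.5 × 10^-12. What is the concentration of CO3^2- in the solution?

[CO3^2-] = 1.1 × 10^-4 M

Ag2CO3(s) ⇌ 2 Ag^+ + CO3^2-
Ksp = [Ag^+]^2[CO3^2-]
For each mole of Ag2CO3 that dissolves: [Ag^+] = 2s, [CO3^2-] = s.
So Ksp = (2s)^2 × s = 4s^3
s = (5.5 × 10^-12 / 4)^(1/3) = 1.11 × 10^-4 M
[CO3^2-] = s = 1.1 × 10^-4 M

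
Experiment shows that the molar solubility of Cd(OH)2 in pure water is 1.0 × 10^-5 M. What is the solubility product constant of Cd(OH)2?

4.0 × 10^-15

Cd(OH)2(s) ⇌ Cd^2+ + 2 OH^-
If s mol/L of Cd(OH)2 dissolves, [Cd^2+] = s and [OH^-] = 2s.
Ksp = [Cd^2+][OH^-]^2
So Ksp = s × (2s)^2 = 4s^3
With s = 1.0 × 10^-5: Ksp = 4.0 × 10^-15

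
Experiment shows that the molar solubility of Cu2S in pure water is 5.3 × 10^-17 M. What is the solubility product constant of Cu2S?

Cu2S(s) ⇌ 2 Cu^+(aq) + S^2-(aq)
If s mol/L of Cu2S dissolves, [Cu^+] = 2s and [S^2-] = s.
Ksp = [Cu^+]^2[S^2-]
So Ksp = (2s)^2 × s = 4s^3
With s = 5.3 × 10^-17: Ksp = 6.0 × 10^-49

6.0e-49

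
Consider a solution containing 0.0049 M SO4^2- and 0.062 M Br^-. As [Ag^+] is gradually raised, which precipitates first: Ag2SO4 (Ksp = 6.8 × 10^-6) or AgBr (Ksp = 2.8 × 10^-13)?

Precipitation of each salt starts when its ion product equals its Ksp.
For Ag2SO4: 6.8 × 10^-6 = 0.0049 × [Ag^+]^2  ⇒  [Ag^+] = 3.7 x 10^-2 M.
For AgBr: 2.8 × 10^-13 = 0.062 × [Ag^+]  ⇒  [Ag^+] = 4.5 x 10^-12 M.
The salt with the lower threshold [Ag^+] precipitates first: AgBr.

AgBr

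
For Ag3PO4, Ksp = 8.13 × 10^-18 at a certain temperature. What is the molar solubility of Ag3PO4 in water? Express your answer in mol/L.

Ag3PO4(s) ⇌ 3 Ag^+(aq) + PO4^3-(aq)
Ksp = [Ag^+]^3[PO4^3-]
Let s = molar solubility. Then [Ag^+] = 3s and [PO4^3-] = s.
Ksp = (3s)^3s = 27s^4
s = (8.13 × 10^-18 / 27)^(1/4) = 2.34 x 10^-5 M

2.34 × 10^-5 M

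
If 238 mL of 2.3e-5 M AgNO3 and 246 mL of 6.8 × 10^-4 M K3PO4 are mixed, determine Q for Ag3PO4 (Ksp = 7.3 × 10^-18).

Q ≈ 5.0 × 10^-19

Total volume = 238 + 246 = 484 mL.
[Ag^+] = 2.3 × 10^-5 × (238/484) = 1.13 x 10^-5 M
[PO4^3-] = 6.8 x 10^-4 × (246/484) = 3.46 × 10^-4 M
Ag3PO4(s) ⇌ 3 Ag^+ + PO4^3-, so Q = [Ag^+]^3[PO4^3-]
Q = (1.13 x 10^-5)^3(3.46 x 10^-4) = 5.0 x 10^-19
Q < Ksp, so no precipitate of Ag3PO4 forms.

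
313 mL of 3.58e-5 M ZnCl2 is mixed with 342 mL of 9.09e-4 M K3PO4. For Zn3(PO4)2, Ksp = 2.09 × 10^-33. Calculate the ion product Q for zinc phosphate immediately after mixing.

1.13 × 10^-21

Total volume = 313 + 342 = 655 mL.
[Zn^2+] = 3.58 × 10^-5 × (313/655) = 1.711 × 10^-5 M
[PO4^3-] = 9.09 × 10^-4 × (342/655) = 4.746 × 10^-4 M
Zn3(PO4)2(s) <=> 3 Zn^2+(aq) + 2 PO4^3-(aq), so Q = [Zn^2+]^3[PO4^3-]^2
Q = (1.711 x 10^-5)^3(4.746 × 10^-4)^2 = 1.13 x 10^-21
Q > Ksp, so Zn3(PO4)2 will precipitate.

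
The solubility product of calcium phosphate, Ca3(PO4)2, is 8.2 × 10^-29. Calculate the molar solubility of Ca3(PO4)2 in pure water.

Ca3(PO4)2(s) ⇌ 3 Ca^2+(aq) + 2 PO4^3-(aq)
Ksp = [Ca^2+]^3[PO4^3-]^2
With molar solubility s: [Ca^2+] = 3s, [PO4^3-] = 2s.
So Ksp = (3s)^3 × (2s)^2 = 108s^5
s = (8.2 × 10^-29 / 108)^(1/5) = 9.5 × 10^-7 M

s = 9.5 × 10^-7 M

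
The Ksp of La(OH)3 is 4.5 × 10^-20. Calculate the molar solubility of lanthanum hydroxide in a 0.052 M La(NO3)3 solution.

s = 3.2 × 10^-7 M

La(OH)3(s) ⇌ La^3+ + 3 OH^-
Ksp = [La^3+][OH^-]^3
If s mol/L dissolves here, [La^3+] = 0.052 + s ≈ 0.052, [OH^-] = 3s (common-ion effect: La^3+ is already 0.052 M).
Ksp ≈ 0.052 × (3s)^3
s = 3.2 × 10^-7 M
Check: s = 3.2 × 10^-7 ≪ 0.052, so the approximation is valid.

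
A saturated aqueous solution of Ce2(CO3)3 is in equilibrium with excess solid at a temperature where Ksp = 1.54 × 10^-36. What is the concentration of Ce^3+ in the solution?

Ce2(CO3)3(s) ⇌ 2 Ce^3+(aq) + 3 CO3^2-(aq)
Ksp = [Ce^3+]^2[CO3^2-]^3
Let s = molar solubility. Then [Ce^3+] = 2s and [CO3^2-] = 3s.
Ksp = (2s)^2(3s)^3 = 108s^5
s = (1.54 × 10^-36 / 108)^(1/5) = 2.697 × 10^-8 M
[Ce^3+] = 2s = 5.39 x 10^-8 M

[Ce^3+] = 5.39e-8 M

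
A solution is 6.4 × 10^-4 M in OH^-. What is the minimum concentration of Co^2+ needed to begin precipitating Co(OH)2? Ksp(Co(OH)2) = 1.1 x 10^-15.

Co(OH)2(s) ⇌ Co^2+(aq) + 2 OH^-(aq)
Ksp = [Co^2+][OH^-]^2
Precipitation begins when Q = Ksp. With [OH^-] = 6.4 × 10^-4 M:
1.1 x 10^-15 = (6.4 × 10^-4)^2 × [Co^2+]
[Co^2+] = (1.1 x 10^-15 / 4.10 × 10^-7) = 2.7 × 10^-9 M

[Co^2+] = 2.7e-9 M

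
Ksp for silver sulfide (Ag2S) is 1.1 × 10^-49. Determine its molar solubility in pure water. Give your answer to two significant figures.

Ag2S(s) ⇌ 2 Ag^+ + S^2-
Ksp = [Ag^+]^2[S^2-]
Let s = molar solubility. Then [Ag^+] = 2s and [S^2-] = s.
So Ksp = (2s)^2 × s = 4s^3
s = (1.1 × 10^-49 / 4)^(1/3) = 3.0 × 10^-17 M

s = 3.0e-17 M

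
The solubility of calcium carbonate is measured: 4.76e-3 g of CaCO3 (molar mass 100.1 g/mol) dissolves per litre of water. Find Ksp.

Ksp = 2.26 × 10^-9

Molar solubility s = (4.76 x 10^-3 g/L) / (100.1 g/mol) = 4.755 x 10^-5 M.
CaCO3(s) ⇌ Ca^2+ + CO3^2-
If s mol/L of CaCO3 dissolves, [Ca^2+] = s and [CO3^2-] = s.
Ksp = [Ca^2+][CO3^2-]
Ksp = (s)(s) = s^2
Ksp = (4.755 × 10^-5)^2 = 2.26 x 10^-9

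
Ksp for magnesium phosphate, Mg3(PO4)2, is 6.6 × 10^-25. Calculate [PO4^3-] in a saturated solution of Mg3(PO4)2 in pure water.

[PO4^3-] ≈ 1.1e-5 M

Mg3(PO4)2(s) <=> 3 Mg^2+ + 2 PO4^3-
Ksp = [Mg^2+]^3[PO4^3-]^2
Let s = molar solubility. Then [Mg^2+] = 3s and [PO4^3-] = 2s.
Ksp = (3s)^3(2s)^2 = 108s^5
s = (6.6 × 10^-25 / 108)^(1/5) = 5.72 × 10^-6 M
[PO4^3-] = 2s = 1.1 × 10^-5 M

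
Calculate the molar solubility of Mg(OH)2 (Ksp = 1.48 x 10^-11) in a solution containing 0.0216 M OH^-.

3.17 × 10^-8 M

Mg(OH)2(s) <=> Mg^2+ + 2 OH^-
Ksp = [Mg^2+][OH^-]^2
Let s be the molar solubility in this solution. [Mg^2+] = s, [OH^-] = 0.0216 + 2s ≈ 0.0216 (common-ion effect: OH^- is already 0.0216 M).
Ksp ≈ s × (0.0216)^2
s = 3.17 x 10^-8 M
Check: 2s = 6.3 × 10^-8 ≪ 0.0216, so the approximation is valid.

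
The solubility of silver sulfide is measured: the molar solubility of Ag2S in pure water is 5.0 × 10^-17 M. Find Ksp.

Ag2S(s) ⇌ 2 Ag^+ + S^2-
Let s = molar solubility. Then [Ag^+] = 2s and [S^2-] = s.
Ksp = [Ag^+]^2[S^2-]
Ksp = (2s)^2s = 4s^3
Ksp = 4 × (5.0 × 10^-17)^3 = 5.0 x 10^-49

5.0e-49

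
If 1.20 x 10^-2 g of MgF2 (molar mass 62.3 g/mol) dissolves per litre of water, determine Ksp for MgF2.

2.86 x 10^-11

Molar solubility s = (1.20 × 10^-2 g/L) / (62.3 g/mol) = 1.926 × 10^-4 M.
MgF2(s) <=> Mg^2+(aq) + 2 F^-(aq)
With molar solubility s: [Mg^2+] = s, [F^-] = 2s.
Ksp = [Mg^2+][F^-]^2
Ksp = s(2s)^2 = 4s^3
Ksp = 4 × (1.926 × 10^-4)^3 = 2.86 x 10^-11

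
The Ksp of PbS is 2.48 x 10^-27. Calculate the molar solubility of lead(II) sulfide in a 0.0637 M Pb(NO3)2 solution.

s ≈ 3.89 × 10^-26 M

PbS(s) ⇌ Pb^2+(aq) + S^2-(aq)
Ksp = [Pb^2+][S^2-]
If s mol/L dissolves here, [Pb^2+] = 0.0637 + s ≈ 0.0637, [S^2-] = s (Ksp is small, so little additional dissolves).
Ksp ≈ 0.0637 × s
s = 3.89 × 10^-26 M
Check: s = 3.9 × 10^-26 ≪ 0.0637, so the approximation is valid.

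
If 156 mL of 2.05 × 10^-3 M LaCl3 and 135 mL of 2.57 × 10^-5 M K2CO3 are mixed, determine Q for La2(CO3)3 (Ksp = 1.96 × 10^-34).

Total volume = 156 + 135 = 291 mL.
[La^3+] = 2.05 × 10^-3 × (156/291) = 1.099 x 10^-3 M
[CO3^2-] = 2.57 × 10^-5 × (135/291) = 1.192 x 10^-5 M
La2(CO3)3(s) ⇌ 2 La^3+ + 3 CO3^2-, so Q = [La^3+]^2[CO3^2-]^3
Q = (1.099 × 10^-3)^2(1.192 x 10^-5)^3 = 2.05 × 10^-21
Q > Ksp, so La2(CO3)3 will precipitate.

Q = 2.05 x 10^-21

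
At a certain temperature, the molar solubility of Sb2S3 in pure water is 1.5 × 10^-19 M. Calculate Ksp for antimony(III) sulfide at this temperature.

Sb2S3(s) <=> 2 Sb^3+ + 3 S^2-
With molar solubility s: [Sb^3+] = 2s, [S^2-] = 3s.
Ksp = [Sb^3+]^2[S^2-]^3
Substituting: Ksp = (2s)^2(3s)^3 = 108s^5
With s = 1.5 x 10^-19: Ksp = 8.2 x 10^-93

Ksp = 8.2 × 10^-93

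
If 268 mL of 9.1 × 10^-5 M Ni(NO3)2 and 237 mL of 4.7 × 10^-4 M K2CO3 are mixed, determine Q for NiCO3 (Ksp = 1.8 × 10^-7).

1.1 × 10^-8

Total volume = 268 + 237 = 505 mL.
[Ni^2+] = 9.1 x 10^-5 × (268/505) = 4.83 × 10^-5 M
[CO3^2-] = 4.7 × 10^-4 × (237/505) = 2.21 × 10^-4 M
NiCO3(s) ⇌ Ni^2+(aq) + CO3^2-(aq), so Q = [Ni^2+][CO3^2-]
Q = (4.83 × 10^-5)(2.21 x 10^-4) = 1.1 x 10^-8
Q < Ksp, so no precipitate of NiCO3 forms.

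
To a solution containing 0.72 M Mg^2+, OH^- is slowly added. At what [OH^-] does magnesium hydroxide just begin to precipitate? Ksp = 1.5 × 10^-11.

Mg(OH)2(s) ⇌ Mg^2+ + 2 OH^-
Ksp = [Mg^2+][OH^-]^2
Precipitation begins when Q = Ksp. With [Mg^2+] = 0.72 M:
1.5 × 10^-11 = (0.72) × [OH^-]^2
[OH^-] = (1.5 × 10^-11 / 7.2 × 10^-1)^(1/2) = 4.6 × 10^-6 M

[OH^-] = 4.6e-6 M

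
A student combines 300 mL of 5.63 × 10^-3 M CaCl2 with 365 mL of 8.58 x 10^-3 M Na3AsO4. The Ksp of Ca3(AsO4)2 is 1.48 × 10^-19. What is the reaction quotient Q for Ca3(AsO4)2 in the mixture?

3.63 x 10^-13

Total volume = 300 + 365 = 665 mL.
[Ca^2+] = 5.63 × 10^-3 × (300/665) = 2.540 × 10^-3 M
[AsO4^3-] = 8.58 × 10^-3 × (365/665) = 4.709 x 10^-3 M
Ca3(AsO4)2(s) ⇌ 3 Ca^2+ + 2 AsO4^3-, so Q = [Ca^2+]^3[AsO4^3-]^2
Q = (2.540 × 10^-3)^3(4.709 × 10^-3)^2 = 3.63 × 10^-13
Q > Ksp, so Ca3(AsO4)2 will precipitate.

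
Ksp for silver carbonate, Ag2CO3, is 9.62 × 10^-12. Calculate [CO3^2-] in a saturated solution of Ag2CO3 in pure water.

[CO3^2-] ≈ 1.34 × 10^-4 M

Ag2CO3(s) ⇌ 2 Ag^+(aq) + CO3^2-(aq)
Ksp = [Ag^+]^2[CO3^2-]
For each mole of Ag2CO3 that dissolves: [Ag^+] = 2s, [CO3^2-] = s.
So Ksp = (2s)^2 × s = 4s^3
Solving, s = (9.62 × 10^-12/4)^(1/3) = 1.340 × 10^-4 M
[CO3^2-] = s = 1.34 × 10^-4 M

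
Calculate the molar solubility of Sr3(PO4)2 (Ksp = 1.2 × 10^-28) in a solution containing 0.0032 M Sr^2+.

3.0e-11 M

Sr3(PO4)2(s) ⇌ 3 Sr^2+(aq) + 2 PO4^3-(aq)
Ksp = [Sr^2+]^3[PO4^3-]^2
If s mol/L dissolves here, [Sr^2+] = 0.0032 + 3s ≈ 0.0032, [PO4^3-] = 2s (since the Sr^2+ already present dominates).
Ksp ≈ (0.0032)^3 × (2s)^2
s = 3.0 × 10^-11 M
Check: 3s = 9.1 × 10^-11 ≪ 0.0032, so the approximation is valid.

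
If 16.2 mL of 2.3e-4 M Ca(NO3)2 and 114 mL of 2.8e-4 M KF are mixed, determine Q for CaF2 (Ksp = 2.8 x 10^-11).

Total volume = 16.2 + 114 = 130.2 mL.
[Ca^2+] = 2.3 x 10^-4 × (16.2/130.2) = 2.86 × 10^-5 M
[F^-] = 2.8 × 10^-4 × (114/130.2) = 2.45 x 10^-4 M
CaF2(s) ⇌ Ca^2+(aq) + 2 F^-(aq), so Q = [Ca^2+][F^-]^2
Q = (2.86 x 10^-5)(2.45 × 10^-4)^2 = 1.7 x 10^-12
Q < Ksp, so no precipitate of CaF2 forms.

1.7 × 10^-12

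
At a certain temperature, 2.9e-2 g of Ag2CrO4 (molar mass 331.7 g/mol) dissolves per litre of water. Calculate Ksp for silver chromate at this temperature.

Molar solubility s = (2.9 × 10^-2 g/L) / (331.7 g/mol) = 8.74 × 10^-5 M.
Ag2CrO4(s) ⇌ 2 Ag^+(aq) + CrO4^2-(aq)
For each mole of Ag2CrO4 that dissolves: [Ag^+] = 2s, [CrO4^2-] = s.
Ksp = [Ag^+]^2[CrO4^2-]
Substituting: Ksp = (2s)^2s = 4s^3
With s = 8.74 x 10^-5: Ksp = 2.7 × 10^-12

Ksp = 2.7 × 10^-12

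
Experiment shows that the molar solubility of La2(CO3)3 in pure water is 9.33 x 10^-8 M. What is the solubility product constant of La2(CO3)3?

7.64e-34

La2(CO3)3(s) ⇌ 2 La^3+ + 3 CO3^2-
If s mol/L of La2(CO3)3 dissolves, [La^3+] = 2s and [CO3^2-] = 3s.
Ksp = [La^3+]^2[CO3^2-]^3
Substituting: Ksp = (2s)^2(3s)^3 = 108s^5
With s = 9.33 x 10^-8: Ksp = 7.64 x 10^-34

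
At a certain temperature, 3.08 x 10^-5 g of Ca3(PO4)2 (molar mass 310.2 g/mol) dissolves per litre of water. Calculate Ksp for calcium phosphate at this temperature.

Ksp ≈ 1.04 × 10^-33

Molar solubility s = (3.08 × 10^-5 g/L) / (310.2 g/mol) = 9.929 × 10^-8 M.
Ca3(PO4)2(s) ⇌ 3 Ca^2+ + 2 PO4^3-
For each mole of Ca3(PO4)2 that dissolves: [Ca^2+] = 3s, [PO4^3-] = 2s.
Ksp = [Ca^2+]^3[PO4^3-]^2
Ksp = (3s)^3(2s)^2 = 108s^5
With s = 9.929 × 10^-8: Ksp = 1.04 × 10^-33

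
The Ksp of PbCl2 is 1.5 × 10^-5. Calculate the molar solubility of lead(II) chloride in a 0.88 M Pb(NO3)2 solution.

s = 2.1e-3 M

PbCl2(s) <=> Pb^2+ + 2 Cl^-
Ksp = [Pb^2+][Cl^-]^2
If s mol/L dissolves here, [Pb^2+] = 0.88 + s ≈ 0.88, [Cl^-] = 2s (common-ion effect: Pb^2+ is already 0.88 M).
Ksp ≈ 0.88 × (2s)^2
s = 2.1 x 10^-3 M
Check: s = 2.1 × 10^-3 ≪ 0.88, so the approximation is valid.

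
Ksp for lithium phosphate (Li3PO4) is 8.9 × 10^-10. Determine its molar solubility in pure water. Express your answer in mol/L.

Li3PO4(s) ⇌ 3 Li^+(aq) + PO4^3-(aq)
Ksp = [Li^+]^3[PO4^3-]
If s mol/L of Li3PO4 dissolves, [Li^+] = 3s and [PO4^3-] = s.
Substituting: Ksp = (3s)^3s = 27s^4
Solving, s = (8.9 × 10^-10/27)^(1/4) = 2.4 x 10^-3 M

s ≈ 2.4e-3 M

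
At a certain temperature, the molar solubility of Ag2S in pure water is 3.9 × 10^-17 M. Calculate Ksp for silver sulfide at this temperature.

Ag2S(s) <=> 2 Ag^+ + S^2-
If s mol/L of Ag2S dissolves, [Ag^+] = 2s and [S^2-] = s.
Ksp = [Ag^+]^2[S^2-]
So Ksp = (2s)^2 × s = 4s^3
Ksp = 4 × (3.9 × 10^-17)^3 = 2.4 × 10^-49

Ksp = 2.4 x 10^-49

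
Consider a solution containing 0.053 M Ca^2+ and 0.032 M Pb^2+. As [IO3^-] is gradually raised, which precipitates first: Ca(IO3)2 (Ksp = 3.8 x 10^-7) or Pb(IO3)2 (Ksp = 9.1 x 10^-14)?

Pb(IO3)2

Each salt begins to precipitate when Q = Ksp, i.e. when [IO3^-] reaches its threshold.
For Ca(IO3)2: 3.8 x 10^-7 = 0.053 × [IO3^-]^2  ⇒  [IO3^-] = 2.7 × 10^-3 M.
For Pb(IO3)2: 9.1 x 10^-14 = 0.032 × [IO3^-]^2  ⇒  [IO3^-] = 1.7 × 10^-6 M.
The salt with the lower threshold [IO3^-] precipitates first: Pb(IO3)2.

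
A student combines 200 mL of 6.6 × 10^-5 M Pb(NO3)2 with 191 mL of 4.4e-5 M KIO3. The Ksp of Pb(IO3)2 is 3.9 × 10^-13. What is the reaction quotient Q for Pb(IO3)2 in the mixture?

Total volume = 200 + 191 = 391 mL.
[Pb^2+] = 6.6 × 10^-5 × (200/391) = 3.38 x 10^-5 M
[IO3^-] = 4.4 × 10^-5 × (191/391) = 2.15 x 10^-5 M
Pb(IO3)2(s) ⇌ Pb^2+ + 2 IO3^-, so Q = [Pb^2+][IO3^-]^2
Q = (3.38 x 10^-5)(2.15 × 10^-5)^2 = 1.6 × 10^-14
Q < Ksp, so no precipitate of Pb(IO3)2 forms.

Q ≈ 1.6 × 10^-14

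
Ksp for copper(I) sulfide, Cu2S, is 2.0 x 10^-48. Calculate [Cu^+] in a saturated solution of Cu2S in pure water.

[Cu^+] ≈ 1.6e-16 M

Cu2S(s) ⇌ 2 Cu^+(aq) + S^2-(aq)
Ksp = [Cu^+]^2[S^2-]
With molar solubility s: [Cu^+] = 2s, [S^2-] = s.
So Ksp = (2s)^2 × s = 4s^3
Solving, s = (2.0 x 10^-48/4)^(1/3) = 7.94 × 10^-17 M
[Cu^+] = 2s = 1.6 x 10^-16 M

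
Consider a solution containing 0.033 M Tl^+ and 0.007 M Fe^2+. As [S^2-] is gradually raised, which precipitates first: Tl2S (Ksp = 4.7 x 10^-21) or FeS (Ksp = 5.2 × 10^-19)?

Precipitation of each salt starts when its ion product equals its Ksp.
For Tl2S: 4.7 x 10^-21 = (0.033)^2 × [S^2-]  ⇒  [S^2-] = 4.3 x 10^-18 M.
For FeS: 5.2 × 10^-19 = 0.007 × [S^2-]  ⇒  [S^2-] = 7.4 x 10^-17 M.
The salt with the lower threshold [S^2-] precipitates first: Tl2S.

Tl2S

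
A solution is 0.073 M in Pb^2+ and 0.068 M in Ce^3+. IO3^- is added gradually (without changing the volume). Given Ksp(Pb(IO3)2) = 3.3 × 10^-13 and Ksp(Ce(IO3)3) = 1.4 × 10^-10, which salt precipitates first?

Pb(IO3)2

Precipitation of each salt starts when its ion product equals its Ksp.
For Pb(IO3)2: 3.3 × 10^-13 = 0.073 × [IO3^-]^2  ⇒  [IO3^-] = 2.1 × 10^-6 M.
For Ce(IO3)3: 1.4 × 10^-10 = 0.068 × [IO3^-]^3  ⇒  [IO3^-] = 1.3 × 10^-3 M.
The salt with the lower threshold [IO3^-] precipitates first: Pb(IO3)2.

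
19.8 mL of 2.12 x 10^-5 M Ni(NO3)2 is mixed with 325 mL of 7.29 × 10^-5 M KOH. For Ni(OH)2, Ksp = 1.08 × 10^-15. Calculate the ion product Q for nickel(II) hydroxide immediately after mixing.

Total volume = 19.8 + 325 = 344.8 mL.
[Ni^2+] = 2.12 x 10^-5 × (19.8/344.8) = 1.217 × 10^-6 M
[OH^-] = 7.29 × 10^-5 × (325/344.8) = 6.871 × 10^-5 M
Ni(OH)2(s) ⇌ Ni^2+(aq) + 2 OH^-(aq), so Q = [Ni^2+][OH^-]^2
Q = (1.217 × 10^-6)(6.871 × 10^-5)^2 = 5.75 × 10^-15
Q > Ksp, so Ni(OH)2 will precipitate.

Q ≈ 5.75 × 10^-15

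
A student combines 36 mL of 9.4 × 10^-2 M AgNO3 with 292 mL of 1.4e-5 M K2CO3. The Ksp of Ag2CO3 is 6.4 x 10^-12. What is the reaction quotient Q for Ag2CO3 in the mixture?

1.3e-9

Total volume = 36 + 292 = 328 mL.
[Ag^+] = 9.4 x 10^-2 × (36/328) = 1.03 × 10^-2 M
[CO3^2-] = 1.4 × 10^-5 × (292/328) = 1.25 × 10^-5 M
Ag2CO3(s) ⇌ 2 Ag^+(aq) + CO3^2-(aq), so Q = [Ag^+]^2[CO3^2-]
Q = (1.03 × 10^-2)^2(1.25 x 10^-5) = 1.3 x 10^-9
Q > Ksp, so Ag2CO3 will precipitate.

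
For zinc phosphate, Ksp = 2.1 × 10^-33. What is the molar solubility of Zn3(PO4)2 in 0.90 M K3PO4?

4.6 x 10^-12 M

Zn3(PO4)2(s) <=> 3 Zn^2+(aq) + 2 PO4^3-(aq)
Ksp = [Zn^2+]^3[PO4^3-]^2
If s mol/L dissolves here, [Zn^2+] = 3s, [PO4^3-] = 0.90 + 2s ≈ 0.90 (common-ion effect: PO4^3- is already 0.90 M).
Ksp ≈ (3s)^3 × (0.90)^2
s = 4.6 x 10^-12 M
Check: 2s = 9.2 × 10^-12 ≪ 0.90, so the approximation is valid.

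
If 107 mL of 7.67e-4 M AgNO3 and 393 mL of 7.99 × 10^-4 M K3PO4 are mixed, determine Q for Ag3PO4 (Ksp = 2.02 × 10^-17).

Q = 2.78e-15

Total volume = 107 + 393 = 500 mL.
[Ag^+] = 7.67 × 10^-4 × (107/500) = 1.641 × 10^-4 M
[PO4^3-] = 7.99 x 10^-4 × (393/500) = 6.280 x 10^-4 M
Ag3PO4(s) ⇌ 3 Ag^+(aq) + PO4^3-(aq), so Q = [Ag^+]^3[PO4^3-]
Q = (1.641 × 10^-4)^3(6.280 × 10^-4) = 2.78 x 10^-15
Q > Ksp, so Ag3PO4 will precipitate.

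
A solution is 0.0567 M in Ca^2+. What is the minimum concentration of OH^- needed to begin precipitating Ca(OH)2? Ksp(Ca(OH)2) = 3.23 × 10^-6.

Ca(OH)2(s) ⇌ Ca^2+(aq) + 2 OH^-(aq)
Ksp = [Ca^2+][OH^-]^2
Precipitation begins when Q = Ksp. With [Ca^2+] = 0.0567 M:
3.23 × 10^-6 = (0.0567) × [OH^-]^2
[OH^-] = (3.23 × 10^-6 / 5.67 x 10^-2)^(1/2) = 7.55 x 10^-3 M

[OH^-] ≈ 7.55 x 10^-3 M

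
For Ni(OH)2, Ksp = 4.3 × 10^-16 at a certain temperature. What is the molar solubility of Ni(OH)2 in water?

4.8e-6 M

Ni(OH)2(s) <=> Ni^2+ + 2 OH^-
Ksp = [Ni^2+][OH^-]^2
For each mole of Ni(OH)2 that dissolves: [Ni^2+] = s, [OH^-] = 2s.
Substituting: Ksp = s(2s)^2 = 4s^3
Solving, s = (4.3 × 10^-16/4)^(1/3) = 4.8 × 10^-6 M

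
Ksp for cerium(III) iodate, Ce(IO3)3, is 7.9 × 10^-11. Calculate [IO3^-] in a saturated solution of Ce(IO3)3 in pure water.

Ce(IO3)3(s) <=> Ce^3+ + 3 IO3^-
Ksp = [Ce^3+][IO3^-]^3
If s mol/L of Ce(IO3)3 dissolves, [Ce^3+] = s and [IO3^-] = 3s.
Ksp = s(3s)^3 = 27s^4
s^4 = 7.9 × 10^-11 / 27, so s = 1.31 × 10^-3 M
[IO3^-] = 3s = 3.9 x 10^-3 M

[IO3^-] ≈ 3.9 × 10^-3 M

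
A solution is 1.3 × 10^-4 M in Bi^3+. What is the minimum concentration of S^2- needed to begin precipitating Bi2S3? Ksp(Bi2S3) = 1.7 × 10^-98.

[S^2-] ≈ 1.0e-30 M

Bi2S3(s) <=> 2 Bi^3+(aq) + 3 S^2-(aq)
Ksp = [Bi^3+]^2[S^2-]^3
Precipitation begins when Q = Ksp. With [Bi^3+] = 1.3 × 10^-4 M:
1.7 × 10^-98 = (1.3 × 10^-4)^2 × [S^2-]^3
[S^2-] = (1.7 × 10^-98 / 1.69 x 10^-8)^(1/3) = 1.0 x 10^-30 M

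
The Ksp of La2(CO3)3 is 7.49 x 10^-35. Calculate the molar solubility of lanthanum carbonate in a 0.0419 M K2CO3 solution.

La2(CO3)3(s) <=> 2 La^3+ + 3 CO3^2-
Ksp = [La^3+]^2[CO3^2-]^3
If s mol/L dissolves here, [La^3+] = 2s, [CO3^2-] = 0.0419 + 3s ≈ 0.0419 (common-ion effect: CO3^2- is already 0.0419 M).
Ksp ≈ (2s)^2 × (0.0419)^3
s = 5.05 x 10^-16 M
Check: 3s = 1.5 × 10^-15 ≪ 0.0419, so the approximation is valid.

s = 5.05 × 10^-16 M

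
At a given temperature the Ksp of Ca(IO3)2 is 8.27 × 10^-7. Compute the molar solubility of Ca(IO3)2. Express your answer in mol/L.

Ca(IO3)2(s) ⇌ Ca^2+(aq) + 2 IO3^-(aq)
Ksp = [Ca^2+][IO3^-]^2
Let s = molar solubility. Then [Ca^2+] = s and [IO3^-] = 2s.
Ksp = s(2s)^2 = 4s^3
Solving, s = (8.27 × 10^-7/4)^(1/3) = 5.91 × 10^-3 M

5.91 x 10^-3 M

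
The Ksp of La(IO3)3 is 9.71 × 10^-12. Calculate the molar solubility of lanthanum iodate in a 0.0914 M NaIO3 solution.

La(IO3)3(s) <=> La^3+(aq) + 3 IO3^-(aq)
Ksp = [La^3+][IO3^-]^3
If s mol/L dissolves here, [La^3+] = s, [IO3^-] = 0.0914 + 3s ≈ 0.0914 (common-ion effect: IO3^- is already 0.0914 M).
Ksp ≈ s × (0.0914)^3
s = 1.27 × 10^-8 M
Check: 3s = 3.8 × 10^-8 ≪ 0.0914, so the approximation is valid.

s = 1.27e-8 M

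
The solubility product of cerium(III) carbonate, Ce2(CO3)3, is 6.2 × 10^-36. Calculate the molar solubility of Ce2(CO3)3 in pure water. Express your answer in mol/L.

Ce2(CO3)3(s) ⇌ 2 Ce^3+ + 3 CO3^2-
Ksp = [Ce^3+]^2[CO3^2-]^3
Let s = molar solubility. Then [Ce^3+] = 2s and [CO3^2-] = 3s.
Substituting: Ksp = (2s)^2(3s)^3 = 108s^5
Solving, s = (6.2 × 10^-36/108)^(1/5) = 3.6 × 10^-8 M

s ≈ 3.6 x 10^-8 M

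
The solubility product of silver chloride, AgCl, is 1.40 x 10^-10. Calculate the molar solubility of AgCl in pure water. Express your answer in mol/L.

s = 1.18e-5 M

AgCl(s) ⇌ Ag^+(aq) + Cl^-(aq)
Ksp = [Ag^+][Cl^-]
If s mol/L of AgCl dissolves, [Ag^+] = s and [Cl^-] = s.
Ksp = (s)(s) = s^2
s = (1.40 x 10^-10)^(1/2) = 1.18 × 10^-5 M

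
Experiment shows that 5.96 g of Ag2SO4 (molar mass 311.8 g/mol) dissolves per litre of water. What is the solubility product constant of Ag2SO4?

Molar solubility s = (5.96 g/L) / (311.8 g/mol) = 1.911 × 10^-2 M.
Ag2SO4(s) ⇌ 2 Ag^+(aq) + SO4^2-(aq)
With molar solubility s: [Ag^+] = 2s, [SO4^2-] = s.
Ksp = [Ag^+]^2[SO4^2-]
Ksp = (2s)^2s = 4s^3
With s = 1.911 × 10^-2: Ksp = 2.79 × 10^-5

Ksp ≈ 2.79e-5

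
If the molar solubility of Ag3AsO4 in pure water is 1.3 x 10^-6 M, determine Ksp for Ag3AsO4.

Ag3AsO4(s) ⇌ 3 Ag^+(aq) + AsO4^3-(aq)
With molar solubility s: [Ag^+] = 3s, [AsO4^3-] = s.
Ksp = [Ag^+]^3[AsO4^3-]
Ksp = (3s)^3s = 27s^4
With s = 1.3 × 10^-6: Ksp = 7.7 x 10^-23

Ksp ≈ 7.7 × 10^-23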